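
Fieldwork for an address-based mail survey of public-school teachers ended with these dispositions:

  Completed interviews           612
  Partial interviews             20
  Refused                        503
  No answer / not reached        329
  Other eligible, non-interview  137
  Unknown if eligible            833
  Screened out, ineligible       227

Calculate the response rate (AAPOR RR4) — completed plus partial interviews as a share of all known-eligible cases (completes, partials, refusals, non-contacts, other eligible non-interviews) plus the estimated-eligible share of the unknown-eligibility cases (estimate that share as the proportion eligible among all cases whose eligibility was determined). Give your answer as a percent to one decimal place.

Top: 612 + 20 = 632
Known eligible: 612 + 20 + 503 + 329 + 137 = 1601
e = 1601 / (1601 + 227) = 1601 / 1828 = 0.8758
e × U: 0.8758 × 833 = 729.54
Denom: 1601 + 729.54 = 2330.54
RR4 = 632 / 2330.54 = 0.2712

27.1%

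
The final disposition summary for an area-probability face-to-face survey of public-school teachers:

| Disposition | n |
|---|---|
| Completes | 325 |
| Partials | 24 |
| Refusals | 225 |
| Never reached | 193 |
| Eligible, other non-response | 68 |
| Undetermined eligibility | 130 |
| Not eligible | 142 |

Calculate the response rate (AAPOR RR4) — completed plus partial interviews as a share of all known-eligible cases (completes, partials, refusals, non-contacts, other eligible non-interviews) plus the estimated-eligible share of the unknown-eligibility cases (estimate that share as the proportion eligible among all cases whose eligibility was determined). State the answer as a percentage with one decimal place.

Top: 325 + 24 = 349
Determined eligible: 325 + 24 + 225 + 193 + 68 = 835
e = 835 / (835 + 142) = 835 / 977 = 0.8547
e × U: 0.8547 × 130 = 111.11
Denominator: 835 + 111.11 = 946.11
RR4 = 349 / 946.11 = 0.3689

36.9%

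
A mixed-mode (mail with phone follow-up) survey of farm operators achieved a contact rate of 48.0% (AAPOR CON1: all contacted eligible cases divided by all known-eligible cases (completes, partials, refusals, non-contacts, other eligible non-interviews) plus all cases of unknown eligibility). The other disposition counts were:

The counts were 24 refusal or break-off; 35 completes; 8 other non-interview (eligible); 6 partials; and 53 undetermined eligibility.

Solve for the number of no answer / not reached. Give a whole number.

Numerator: 35 + 6 + 24 + 8 = 73
CON1 = 73 / D = 0.480
D = 73 / 0.480 = 152.1
Rest of base = 126
no answer / not reached = 152.1 − 126 ≈ 26

26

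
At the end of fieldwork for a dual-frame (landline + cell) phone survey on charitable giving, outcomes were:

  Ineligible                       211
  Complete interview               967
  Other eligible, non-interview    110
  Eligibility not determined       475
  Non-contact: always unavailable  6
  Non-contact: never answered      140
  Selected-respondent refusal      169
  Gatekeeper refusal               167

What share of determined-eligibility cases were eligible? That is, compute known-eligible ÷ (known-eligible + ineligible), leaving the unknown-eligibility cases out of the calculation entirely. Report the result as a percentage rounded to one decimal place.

Declined to participate = 167 + 169 = 336
No contact after all attempts = 140 + 6 = 146
Known eligible → 967 + 336 + 146 + 110 = 1559
e = 1559 / (1559 + 211) = 1559 / 1770 = 0.8808

88.1%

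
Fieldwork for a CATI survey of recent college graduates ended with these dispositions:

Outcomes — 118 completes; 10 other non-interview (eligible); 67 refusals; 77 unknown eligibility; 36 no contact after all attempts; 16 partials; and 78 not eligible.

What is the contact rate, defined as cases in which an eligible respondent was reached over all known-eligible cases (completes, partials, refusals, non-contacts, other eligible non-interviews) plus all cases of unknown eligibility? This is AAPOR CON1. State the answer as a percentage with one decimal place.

65.1%

Numerator: 118 + 16 + 67 + 10 = 211
Base: 118 + 16 + 67 + 36 + 10 + 77 = 324
CON1 = 211 / 324 = 0.6512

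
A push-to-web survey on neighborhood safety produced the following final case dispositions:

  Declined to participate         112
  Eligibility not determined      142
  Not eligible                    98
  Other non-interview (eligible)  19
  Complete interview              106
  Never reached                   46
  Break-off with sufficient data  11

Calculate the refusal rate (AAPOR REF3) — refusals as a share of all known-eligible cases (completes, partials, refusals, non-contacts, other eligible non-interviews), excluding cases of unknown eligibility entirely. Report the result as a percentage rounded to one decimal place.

Top = 112
Denominator = 106 + 11 + 112 + 46 + 19 = 294
REF3 = 112 / 294 = 0.3810

38.1%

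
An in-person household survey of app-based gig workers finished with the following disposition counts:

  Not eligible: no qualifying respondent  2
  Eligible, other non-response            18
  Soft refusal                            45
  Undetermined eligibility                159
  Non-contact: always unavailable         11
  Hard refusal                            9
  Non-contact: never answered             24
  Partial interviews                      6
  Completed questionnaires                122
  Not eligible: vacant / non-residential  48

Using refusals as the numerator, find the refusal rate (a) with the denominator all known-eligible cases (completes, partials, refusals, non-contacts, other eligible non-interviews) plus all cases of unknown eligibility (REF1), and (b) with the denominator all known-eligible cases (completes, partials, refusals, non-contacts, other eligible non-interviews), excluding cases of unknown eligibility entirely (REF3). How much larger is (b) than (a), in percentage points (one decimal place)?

Refused = 9 + 45 = 54
Never reached = 24 + 11 = 35
Not eligible = 2 + 48 = 50
Num → 54
Denominator → 122 + 6 + 54 + 35 + 18 + 159 = 394
REF1 = 54 / 394 = 0.1371
Denominator → 122 + 6 + 54 + 35 + 18 = 235
REF3 = 54 / 235 = 0.2298
Difference = 22.98 − 13.71 = 9.27 percentage points

9.3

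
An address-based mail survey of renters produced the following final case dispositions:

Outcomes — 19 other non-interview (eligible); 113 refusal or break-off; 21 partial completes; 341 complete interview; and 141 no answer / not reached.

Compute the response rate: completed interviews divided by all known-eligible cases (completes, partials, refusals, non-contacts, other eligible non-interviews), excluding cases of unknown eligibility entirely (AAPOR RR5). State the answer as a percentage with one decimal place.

Top → 341
Denominator → 341 + 21 + 113 + 141 + 19 = 635
RR5 = 341 / 635 = 0.5370

53.7%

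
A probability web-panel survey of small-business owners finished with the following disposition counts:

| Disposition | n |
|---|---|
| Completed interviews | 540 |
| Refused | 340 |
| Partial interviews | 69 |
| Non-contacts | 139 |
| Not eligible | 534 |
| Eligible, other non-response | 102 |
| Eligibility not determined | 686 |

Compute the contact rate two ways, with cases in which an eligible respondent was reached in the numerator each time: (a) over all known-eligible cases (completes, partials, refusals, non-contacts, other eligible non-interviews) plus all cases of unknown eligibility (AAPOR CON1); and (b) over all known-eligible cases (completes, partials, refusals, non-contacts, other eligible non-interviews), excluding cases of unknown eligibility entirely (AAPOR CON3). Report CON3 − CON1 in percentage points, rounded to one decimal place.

32.3

Numerator: 540 + 69 + 340 + 102 = 1051
Denom: 540 + 69 + 340 + 139 + 102 + 686 = 1876
CON1 = 1051 / 1876 = 0.5602
Denom: 540 + 69 + 340 + 139 + 102 = 1190
CON3 = 1051 / 1190 = 0.8832
Difference = 88.32 − 56.02 = 32.30 percentage points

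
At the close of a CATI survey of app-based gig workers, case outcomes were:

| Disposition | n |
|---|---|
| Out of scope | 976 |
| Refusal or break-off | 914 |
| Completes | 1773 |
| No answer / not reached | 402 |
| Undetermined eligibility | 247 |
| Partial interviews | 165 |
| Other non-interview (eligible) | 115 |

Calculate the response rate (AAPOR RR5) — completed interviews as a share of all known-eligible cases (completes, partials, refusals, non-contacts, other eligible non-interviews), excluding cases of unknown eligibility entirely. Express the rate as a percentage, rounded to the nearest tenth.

Num → 1773
Denom → 1773 + 165 + 914 + 402 + 115 = 3369
RR5 = 1773 / 3369 = 0.5263

52.6%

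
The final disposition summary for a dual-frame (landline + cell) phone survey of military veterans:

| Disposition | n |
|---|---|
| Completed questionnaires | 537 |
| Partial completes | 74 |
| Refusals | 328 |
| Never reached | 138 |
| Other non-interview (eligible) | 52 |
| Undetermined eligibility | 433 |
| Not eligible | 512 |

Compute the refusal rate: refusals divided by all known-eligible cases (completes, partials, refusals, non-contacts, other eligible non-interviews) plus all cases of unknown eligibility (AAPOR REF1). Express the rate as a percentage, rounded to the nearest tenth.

Num = 328
Denom = 537 + 74 + 328 + 138 + 52 + 433 = 1562
REF1 = 328 / 1562 = 0.2100

21.0%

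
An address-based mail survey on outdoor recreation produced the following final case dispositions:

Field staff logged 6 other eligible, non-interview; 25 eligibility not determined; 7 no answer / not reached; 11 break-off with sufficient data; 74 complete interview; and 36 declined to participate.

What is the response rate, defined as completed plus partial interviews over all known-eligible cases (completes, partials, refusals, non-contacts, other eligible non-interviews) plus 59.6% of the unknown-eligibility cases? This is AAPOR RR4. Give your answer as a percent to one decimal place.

Num = 74 + 11 = 85
Eligible (known) = 74 + 11 + 36 + 7 + 6 = 134
e × U = 0.5960 × 25 = 14.90
Denom = 134 + 14.90 = 148.90
RR4 = 85 / 148.90 = 0.5709

57.1%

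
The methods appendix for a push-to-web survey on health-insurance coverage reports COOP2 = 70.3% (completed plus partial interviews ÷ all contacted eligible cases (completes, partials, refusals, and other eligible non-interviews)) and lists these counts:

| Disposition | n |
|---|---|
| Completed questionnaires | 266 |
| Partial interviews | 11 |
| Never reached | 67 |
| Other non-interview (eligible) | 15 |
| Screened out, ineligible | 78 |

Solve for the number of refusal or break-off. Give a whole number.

102

Top: 266 + 11 = 277
COOP2 = 277 / D = 0.703
D = 277 / 0.703 = 394.0
Other denominator terms total 292
refusal or break-off = 394.0 − 292 ≈ 102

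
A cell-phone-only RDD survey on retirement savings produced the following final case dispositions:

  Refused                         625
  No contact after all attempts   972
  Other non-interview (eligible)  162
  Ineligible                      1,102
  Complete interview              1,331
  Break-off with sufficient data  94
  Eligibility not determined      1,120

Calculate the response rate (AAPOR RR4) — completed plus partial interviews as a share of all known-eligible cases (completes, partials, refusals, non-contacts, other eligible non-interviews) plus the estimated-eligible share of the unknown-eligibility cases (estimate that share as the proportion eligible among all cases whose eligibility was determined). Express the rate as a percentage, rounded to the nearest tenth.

Top: 1331 + 94 = 1425
Eligible (known): 1331 + 94 + 625 + 972 + 162 = 3184
e = 3184 / (3184 + 1102) = 3184 / 4286 = 0.7429
Estimated eligible among unknowns: 0.7429 × 1120 = 832.05
Base: 3184 + 832.05 = 4016.05
RR4 = 1425 / 4016.05 = 0.3548

35.5%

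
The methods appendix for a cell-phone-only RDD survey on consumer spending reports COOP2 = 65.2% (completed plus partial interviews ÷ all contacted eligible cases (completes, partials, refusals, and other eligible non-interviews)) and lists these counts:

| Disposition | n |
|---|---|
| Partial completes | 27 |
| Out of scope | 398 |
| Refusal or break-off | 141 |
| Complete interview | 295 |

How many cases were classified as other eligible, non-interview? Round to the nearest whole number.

Num = 295 + 27 = 322
COOP2 = 322 / D = 0.652
D = 322 / 0.652 = 493.9
Remaining denominator categories sum to 463
other eligible, non-interview = 493.9 − 463 ≈ 31

31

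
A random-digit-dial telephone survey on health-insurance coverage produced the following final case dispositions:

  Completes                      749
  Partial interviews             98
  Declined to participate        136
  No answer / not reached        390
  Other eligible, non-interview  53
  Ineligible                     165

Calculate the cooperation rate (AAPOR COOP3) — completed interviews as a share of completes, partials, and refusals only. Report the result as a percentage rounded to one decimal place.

Top: 749
Denom: 749 + 98 + 136 = 983
COOP3 = 749 / 983 = 0.7620

76.2%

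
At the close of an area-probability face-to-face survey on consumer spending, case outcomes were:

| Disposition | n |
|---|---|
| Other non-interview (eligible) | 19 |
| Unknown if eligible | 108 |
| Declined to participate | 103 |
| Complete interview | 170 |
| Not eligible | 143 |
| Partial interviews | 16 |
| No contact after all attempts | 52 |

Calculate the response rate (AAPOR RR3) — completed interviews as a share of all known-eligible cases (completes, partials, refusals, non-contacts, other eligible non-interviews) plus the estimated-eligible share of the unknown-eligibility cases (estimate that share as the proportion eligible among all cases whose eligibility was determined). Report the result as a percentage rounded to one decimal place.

Numerator = 170
Eligible (known) = 170 + 16 + 103 + 52 + 19 = 360
e = 360 / (360 + 143) = 360 / 503 = 0.7157
Estimated eligible among unknowns = 0.7157 × 108 = 77.30
Denom = 360 + 77.30 = 437.30
RR3 = 170 / 437.30 = 0.3887

38.9%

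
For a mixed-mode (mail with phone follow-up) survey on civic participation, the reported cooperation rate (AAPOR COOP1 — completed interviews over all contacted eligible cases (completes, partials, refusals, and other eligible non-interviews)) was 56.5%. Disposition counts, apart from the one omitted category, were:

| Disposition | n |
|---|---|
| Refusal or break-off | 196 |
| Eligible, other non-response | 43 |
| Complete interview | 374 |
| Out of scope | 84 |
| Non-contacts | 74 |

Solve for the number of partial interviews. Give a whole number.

COOP1 = 374 / D = 0.565
D = 374 / 0.565 = 661.9
Remaining denominator categories sum to 613
partial interviews = 661.9 − 613 ≈ 49

49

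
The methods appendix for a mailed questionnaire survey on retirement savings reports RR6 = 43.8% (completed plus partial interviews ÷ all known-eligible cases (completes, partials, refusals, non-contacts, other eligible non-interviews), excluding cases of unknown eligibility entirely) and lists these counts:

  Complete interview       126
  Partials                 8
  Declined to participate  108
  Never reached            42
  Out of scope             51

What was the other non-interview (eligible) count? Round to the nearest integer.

22

Num = 126 + 8 = 134
RR6 = 134 / D = 0.438
D = 134 / 0.438 = 305.9
Rest of base = 284
other non-interview (eligible) = 305.9 − 284 ≈ 22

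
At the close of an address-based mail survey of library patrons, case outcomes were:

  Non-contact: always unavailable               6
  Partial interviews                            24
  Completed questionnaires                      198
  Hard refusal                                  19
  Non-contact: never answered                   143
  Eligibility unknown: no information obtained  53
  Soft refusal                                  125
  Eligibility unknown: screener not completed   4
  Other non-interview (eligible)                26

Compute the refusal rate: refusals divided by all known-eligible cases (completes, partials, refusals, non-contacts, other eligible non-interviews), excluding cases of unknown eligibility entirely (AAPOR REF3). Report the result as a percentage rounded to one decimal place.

Declined to participate = 19 + 125 = 144
No answer / not reached = 143 + 6 = 149
Undetermined eligibility = 4 + 53 = 57
Num → 144
Denominator → 198 + 24 + 144 + 149 + 26 = 541
REF3 = 144 / 541 = 0.2662

26.6%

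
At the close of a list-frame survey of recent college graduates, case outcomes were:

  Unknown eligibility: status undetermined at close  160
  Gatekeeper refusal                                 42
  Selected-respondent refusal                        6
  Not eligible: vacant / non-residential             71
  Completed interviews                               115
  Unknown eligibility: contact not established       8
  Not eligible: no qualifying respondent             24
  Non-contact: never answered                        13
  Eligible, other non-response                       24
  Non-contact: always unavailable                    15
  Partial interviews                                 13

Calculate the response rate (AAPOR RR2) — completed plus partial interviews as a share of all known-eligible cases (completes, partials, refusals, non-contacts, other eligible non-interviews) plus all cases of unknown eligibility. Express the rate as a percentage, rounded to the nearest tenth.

32.3%

Refused = 42 + 6 = 48
Non-contacts = 13 + 15 = 28
Undetermined eligibility = 8 + 160 = 168
Out of scope = 24 + 71 = 95
Top: 115 + 13 = 128
Denominator: 115 + 13 + 48 + 28 + 24 + 168 = 396
RR2 = 128 / 396 = 0.3232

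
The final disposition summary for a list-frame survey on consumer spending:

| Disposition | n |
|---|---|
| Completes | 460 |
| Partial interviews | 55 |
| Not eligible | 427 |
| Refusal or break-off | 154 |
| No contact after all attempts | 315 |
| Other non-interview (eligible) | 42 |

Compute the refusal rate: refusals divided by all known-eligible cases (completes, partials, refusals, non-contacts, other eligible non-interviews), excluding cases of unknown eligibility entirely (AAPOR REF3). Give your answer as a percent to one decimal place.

Num = 154
Denominator = 460 + 55 + 154 + 315 + 42 = 1026
REF3 = 154 / 1026 = 0.1501

15.0%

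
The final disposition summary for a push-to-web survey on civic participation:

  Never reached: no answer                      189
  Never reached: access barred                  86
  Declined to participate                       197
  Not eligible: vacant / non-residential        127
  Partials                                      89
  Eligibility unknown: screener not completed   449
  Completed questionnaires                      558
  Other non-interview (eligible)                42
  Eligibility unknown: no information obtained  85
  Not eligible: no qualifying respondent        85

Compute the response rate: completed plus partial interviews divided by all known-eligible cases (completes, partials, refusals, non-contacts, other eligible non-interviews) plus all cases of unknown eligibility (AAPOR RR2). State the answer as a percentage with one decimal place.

Never reached = 189 + 86 = 275
Undetermined eligibility = 449 + 85 = 534
Out of scope = 85 + 127 = 212
Num → 558 + 89 = 647
Base → 558 + 89 + 197 + 275 + 42 + 534 = 1695
RR2 = 647 / 1695 = 0.3817

38.2%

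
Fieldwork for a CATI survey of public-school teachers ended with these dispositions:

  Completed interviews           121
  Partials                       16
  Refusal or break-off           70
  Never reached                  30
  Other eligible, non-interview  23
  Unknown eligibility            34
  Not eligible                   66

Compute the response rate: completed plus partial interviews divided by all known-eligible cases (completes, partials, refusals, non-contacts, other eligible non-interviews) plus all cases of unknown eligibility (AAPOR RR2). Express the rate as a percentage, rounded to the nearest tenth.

Top: 121 + 16 = 137
Denom: 121 + 16 + 70 + 30 + 23 + 34 = 294
RR2 = 137 / 294 = 0.4660

46.6%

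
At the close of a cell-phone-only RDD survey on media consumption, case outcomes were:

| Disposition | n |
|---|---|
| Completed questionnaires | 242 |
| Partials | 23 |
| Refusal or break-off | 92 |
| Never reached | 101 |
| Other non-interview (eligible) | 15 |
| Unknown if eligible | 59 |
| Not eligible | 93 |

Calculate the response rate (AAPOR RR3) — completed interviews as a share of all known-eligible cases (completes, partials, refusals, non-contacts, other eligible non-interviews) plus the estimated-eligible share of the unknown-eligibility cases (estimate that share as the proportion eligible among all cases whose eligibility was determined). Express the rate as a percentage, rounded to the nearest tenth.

46.3%

Top: 242
Eligible (known): 242 + 23 + 92 + 101 + 15 = 473
e = 473 / (473 + 93) = 473 / 566 = 0.8357
e × U: 0.8357 × 59 = 49.31
Denom: 473 + 49.31 = 522.31
RR3 = 242 / 522.31 = 0.4633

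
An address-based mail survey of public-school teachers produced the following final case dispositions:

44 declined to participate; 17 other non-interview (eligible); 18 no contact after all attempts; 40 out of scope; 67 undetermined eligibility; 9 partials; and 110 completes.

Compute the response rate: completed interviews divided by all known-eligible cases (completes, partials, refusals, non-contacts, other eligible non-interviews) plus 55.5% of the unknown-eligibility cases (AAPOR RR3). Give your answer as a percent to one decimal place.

Num = 110
Eligible (known) = 110 + 9 + 44 + 18 + 17 = 198
e × U = 0.5550 × 67 = 37.19
Denominator = 198 + 37.19 = 235.19
RR3 = 110 / 235.19 = 0.4677

46.8%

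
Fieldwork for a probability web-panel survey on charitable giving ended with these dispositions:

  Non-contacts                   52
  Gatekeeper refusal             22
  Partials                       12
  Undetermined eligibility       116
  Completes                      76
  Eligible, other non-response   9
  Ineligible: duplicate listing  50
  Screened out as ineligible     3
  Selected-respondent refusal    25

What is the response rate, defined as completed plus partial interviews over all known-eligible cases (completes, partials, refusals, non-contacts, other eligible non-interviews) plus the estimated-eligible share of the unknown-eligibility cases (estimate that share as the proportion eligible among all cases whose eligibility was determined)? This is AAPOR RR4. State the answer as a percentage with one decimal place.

Declined to participate = 22 + 25 = 47
Screened out, ineligible = 3 + 50 = 53
Numerator = 76 + 12 = 88
Determined eligible = 76 + 12 + 47 + 52 + 9 = 196
e = 196 / (196 + 53) = 196 / 249 = 0.7871
Estimated eligible among unknowns = 0.7871 × 116 = 91.30
Base = 196 + 91.30 = 287.30
RR4 = 88 / 287.30 = 0.3063

30.6%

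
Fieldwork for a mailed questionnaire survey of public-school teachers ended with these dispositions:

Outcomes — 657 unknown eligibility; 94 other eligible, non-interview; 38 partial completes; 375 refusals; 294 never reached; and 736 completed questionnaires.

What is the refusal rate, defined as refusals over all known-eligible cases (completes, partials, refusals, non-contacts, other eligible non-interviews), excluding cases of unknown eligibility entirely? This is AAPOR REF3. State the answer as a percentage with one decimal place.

Num → 375
Denom → 736 + 38 + 375 + 294 + 94 = 1537
REF3 = 375 / 1537 = 0.2440

24.4%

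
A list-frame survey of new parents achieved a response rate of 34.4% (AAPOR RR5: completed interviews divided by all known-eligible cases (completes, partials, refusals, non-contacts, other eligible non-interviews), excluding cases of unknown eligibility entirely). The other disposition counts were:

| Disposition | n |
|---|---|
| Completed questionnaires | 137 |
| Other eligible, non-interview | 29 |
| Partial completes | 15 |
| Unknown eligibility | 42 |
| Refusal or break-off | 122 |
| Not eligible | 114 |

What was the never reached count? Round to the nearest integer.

RR5 = 137 / D = 0.344
D = 137 / 0.344 = 398.3
Other denominator terms total 303
never reached = 398.3 − 303 ≈ 95

95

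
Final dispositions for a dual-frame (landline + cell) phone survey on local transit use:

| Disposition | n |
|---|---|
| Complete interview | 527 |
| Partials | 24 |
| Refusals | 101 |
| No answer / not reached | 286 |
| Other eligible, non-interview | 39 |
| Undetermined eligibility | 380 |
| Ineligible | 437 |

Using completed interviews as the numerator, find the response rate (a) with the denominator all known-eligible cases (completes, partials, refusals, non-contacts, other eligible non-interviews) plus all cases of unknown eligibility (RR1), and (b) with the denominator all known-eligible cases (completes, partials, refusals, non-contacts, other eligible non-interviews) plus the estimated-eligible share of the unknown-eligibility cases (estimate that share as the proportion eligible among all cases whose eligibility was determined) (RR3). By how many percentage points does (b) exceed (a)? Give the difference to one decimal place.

Num → 527
Base → 527 + 24 + 101 + 286 + 39 + 380 = 1357
RR1 = 527 / 1357 = 0.3884
Determined eligible → 527 + 24 + 101 + 286 + 39 = 977
e = 977 / (977 + 437) = 977 / 1414 = 0.6909
Eligible share of unknowns → 0.6909 × 380 = 262.54
Base → 977 + 262.54 = 1239.54
RR3 = 527 / 1239.54 = 0.4252
Difference = 42.52 − 38.84 = 3.68 percentage points

3.7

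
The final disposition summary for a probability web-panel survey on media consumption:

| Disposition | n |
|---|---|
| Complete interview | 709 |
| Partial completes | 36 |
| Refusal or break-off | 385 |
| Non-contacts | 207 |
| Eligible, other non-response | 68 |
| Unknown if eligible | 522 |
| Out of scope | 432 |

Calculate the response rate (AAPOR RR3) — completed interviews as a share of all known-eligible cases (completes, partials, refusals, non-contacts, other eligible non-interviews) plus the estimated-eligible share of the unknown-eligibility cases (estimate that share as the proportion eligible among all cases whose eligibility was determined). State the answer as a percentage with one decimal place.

39.3%

Top → 709
Determined eligible → 709 + 36 + 385 + 207 + 68 = 1405
e = 1405 / (1405 + 432) = 1405 / 1837 = 0.7648
Eligible share of unknowns → 0.7648 × 522 = 399.23
Denominator → 1405 + 399.23 = 1804.23
RR3 = 709 / 1804.23 = 0.3930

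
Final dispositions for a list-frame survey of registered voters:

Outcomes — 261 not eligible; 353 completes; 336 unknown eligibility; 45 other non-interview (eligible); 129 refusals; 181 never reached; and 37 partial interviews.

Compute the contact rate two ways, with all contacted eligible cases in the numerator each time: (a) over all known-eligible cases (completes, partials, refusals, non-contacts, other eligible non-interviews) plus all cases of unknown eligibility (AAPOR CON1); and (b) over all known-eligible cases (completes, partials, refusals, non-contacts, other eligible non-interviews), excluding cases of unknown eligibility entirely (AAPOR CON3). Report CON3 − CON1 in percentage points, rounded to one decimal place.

23.5

Numerator → 353 + 37 + 129 + 45 = 564
Denominator → 353 + 37 + 129 + 181 + 45 + 336 = 1081
CON1 = 564 / 1081 = 0.5217
Denominator → 353 + 37 + 129 + 181 + 45 = 745
CON3 = 564 / 745 = 0.7570
Difference = 75.70 − 52.17 = 23.53 percentage points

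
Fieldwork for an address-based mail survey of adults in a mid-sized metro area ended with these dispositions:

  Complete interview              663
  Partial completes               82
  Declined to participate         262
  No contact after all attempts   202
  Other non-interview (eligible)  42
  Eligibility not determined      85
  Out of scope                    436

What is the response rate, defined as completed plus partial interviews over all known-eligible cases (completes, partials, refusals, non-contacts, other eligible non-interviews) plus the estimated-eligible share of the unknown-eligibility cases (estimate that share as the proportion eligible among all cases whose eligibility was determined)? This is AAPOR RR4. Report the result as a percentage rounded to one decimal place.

56.7%

Numerator: 663 + 82 = 745
Known eligible: 663 + 82 + 262 + 202 + 42 = 1251
e = 1251 / (1251 + 436) = 1251 / 1687 = 0.7416
Eligible share of unknowns: 0.7416 × 85 = 63.04
Base: 1251 + 63.04 = 1314.04
RR4 = 745 / 1314.04 = 0.5670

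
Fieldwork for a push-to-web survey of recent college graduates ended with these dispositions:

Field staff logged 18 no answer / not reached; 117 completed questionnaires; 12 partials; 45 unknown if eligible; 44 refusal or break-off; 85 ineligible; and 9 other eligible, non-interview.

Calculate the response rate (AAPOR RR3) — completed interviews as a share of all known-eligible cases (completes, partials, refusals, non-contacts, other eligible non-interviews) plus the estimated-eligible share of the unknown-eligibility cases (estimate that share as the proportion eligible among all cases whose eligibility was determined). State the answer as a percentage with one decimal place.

Numerator = 117
Known eligible = 117 + 12 + 44 + 18 + 9 = 200
e = 200 / (200 + 85) = 200 / 285 = 0.7018
e × U = 0.7018 × 45 = 31.58
Base = 200 + 31.58 = 231.58
RR3 = 117 / 231.58 = 0.5052

50.5%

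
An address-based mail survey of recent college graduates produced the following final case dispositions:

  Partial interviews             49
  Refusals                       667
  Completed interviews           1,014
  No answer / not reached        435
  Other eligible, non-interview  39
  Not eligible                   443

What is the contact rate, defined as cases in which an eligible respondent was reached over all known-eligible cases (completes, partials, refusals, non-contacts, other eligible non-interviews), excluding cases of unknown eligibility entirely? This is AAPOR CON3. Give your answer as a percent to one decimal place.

80.3%

Top → 1014 + 49 + 667 + 39 = 1769
Denom → 1014 + 49 + 667 + 435 + 39 = 2204
CON3 = 1769 / 2204 = 0.8026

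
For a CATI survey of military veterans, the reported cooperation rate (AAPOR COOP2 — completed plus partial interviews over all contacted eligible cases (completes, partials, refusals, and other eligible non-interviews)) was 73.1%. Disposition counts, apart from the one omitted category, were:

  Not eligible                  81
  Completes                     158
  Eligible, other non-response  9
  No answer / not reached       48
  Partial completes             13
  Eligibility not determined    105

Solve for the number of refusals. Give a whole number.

54

Numerator → 158 + 13 = 171
COOP2 = 171 / D = 0.731
D = 171 / 0.731 = 233.9
Other denominator terms total 180
refusals = 233.9 − 180 ≈ 54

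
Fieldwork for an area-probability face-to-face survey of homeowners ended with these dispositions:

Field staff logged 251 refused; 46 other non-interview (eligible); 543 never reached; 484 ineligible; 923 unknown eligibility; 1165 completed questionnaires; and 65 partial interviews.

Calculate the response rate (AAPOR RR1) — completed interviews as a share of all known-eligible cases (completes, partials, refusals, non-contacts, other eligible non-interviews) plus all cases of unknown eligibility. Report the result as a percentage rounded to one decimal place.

38.9%

Top = 1165
Denominator = 1165 + 65 + 251 + 543 + 46 + 923 = 2993
RR1 = 1165 / 2993 = 0.3892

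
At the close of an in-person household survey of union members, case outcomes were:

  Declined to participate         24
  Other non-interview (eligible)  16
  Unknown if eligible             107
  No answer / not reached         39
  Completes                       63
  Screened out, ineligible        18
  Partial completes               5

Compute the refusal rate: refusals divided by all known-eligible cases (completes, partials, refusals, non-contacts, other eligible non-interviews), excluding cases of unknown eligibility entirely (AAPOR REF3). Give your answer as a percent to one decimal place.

16.3%

Num → 24
Base → 63 + 5 + 24 + 39 + 16 = 147
REF3 = 24 / 147 = 0.1633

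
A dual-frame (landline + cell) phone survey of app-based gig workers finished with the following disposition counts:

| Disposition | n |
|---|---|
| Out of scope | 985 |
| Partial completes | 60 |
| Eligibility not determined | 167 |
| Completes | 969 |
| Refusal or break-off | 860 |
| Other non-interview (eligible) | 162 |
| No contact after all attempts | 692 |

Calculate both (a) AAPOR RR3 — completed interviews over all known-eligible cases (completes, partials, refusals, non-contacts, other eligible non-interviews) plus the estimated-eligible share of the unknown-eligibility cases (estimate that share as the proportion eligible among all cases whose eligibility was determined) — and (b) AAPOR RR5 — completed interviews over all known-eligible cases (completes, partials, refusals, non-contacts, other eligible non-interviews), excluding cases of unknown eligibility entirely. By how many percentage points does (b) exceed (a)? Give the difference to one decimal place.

Num: 969
Determined eligible: 969 + 60 + 860 + 692 + 162 = 2743
e = 2743 / (2743 + 985) = 2743 / 3728 = 0.7358
Eligible share of unknowns: 0.7358 × 167 = 122.88
Denom: 2743 + 122.88 = 2865.88
RR3 = 969 / 2865.88 = 0.3381
Denom: 969 + 60 + 860 + 692 + 162 = 2743
RR5 = 969 / 2743 = 0.3533
Difference = 35.33 − 33.81 = 1.52 percentage points

1.5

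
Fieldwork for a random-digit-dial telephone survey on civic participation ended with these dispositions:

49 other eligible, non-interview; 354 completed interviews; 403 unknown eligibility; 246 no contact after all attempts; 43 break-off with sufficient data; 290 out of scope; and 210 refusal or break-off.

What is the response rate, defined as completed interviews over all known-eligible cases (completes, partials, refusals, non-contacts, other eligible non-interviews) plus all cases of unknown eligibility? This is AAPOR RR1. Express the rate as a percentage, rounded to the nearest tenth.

Num → 354
Base → 354 + 43 + 210 + 246 + 49 + 403 = 1305
RR1 = 354 / 1305 = 0.2713

27.1%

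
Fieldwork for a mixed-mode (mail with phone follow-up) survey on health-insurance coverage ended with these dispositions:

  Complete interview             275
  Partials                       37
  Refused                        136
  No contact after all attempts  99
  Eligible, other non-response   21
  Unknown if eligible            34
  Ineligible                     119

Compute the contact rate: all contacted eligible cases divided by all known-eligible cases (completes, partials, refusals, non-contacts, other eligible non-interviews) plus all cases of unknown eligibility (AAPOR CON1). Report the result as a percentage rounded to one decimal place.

77.9%

Numerator → 275 + 37 + 136 + 21 = 469
Denom → 275 + 37 + 136 + 99 + 21 + 34 = 602
CON1 = 469 / 602 = 0.7791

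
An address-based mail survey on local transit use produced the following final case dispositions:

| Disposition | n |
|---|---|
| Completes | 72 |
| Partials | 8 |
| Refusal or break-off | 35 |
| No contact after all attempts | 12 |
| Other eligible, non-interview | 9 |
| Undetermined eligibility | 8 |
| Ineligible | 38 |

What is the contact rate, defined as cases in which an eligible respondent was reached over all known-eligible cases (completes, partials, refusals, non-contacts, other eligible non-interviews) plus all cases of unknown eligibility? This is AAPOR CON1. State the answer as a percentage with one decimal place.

Num → 72 + 8 + 35 + 9 = 124
Denom → 72 + 8 + 35 + 12 + 9 + 8 = 144
CON1 = 124 / 144 = 0.8611

86.1%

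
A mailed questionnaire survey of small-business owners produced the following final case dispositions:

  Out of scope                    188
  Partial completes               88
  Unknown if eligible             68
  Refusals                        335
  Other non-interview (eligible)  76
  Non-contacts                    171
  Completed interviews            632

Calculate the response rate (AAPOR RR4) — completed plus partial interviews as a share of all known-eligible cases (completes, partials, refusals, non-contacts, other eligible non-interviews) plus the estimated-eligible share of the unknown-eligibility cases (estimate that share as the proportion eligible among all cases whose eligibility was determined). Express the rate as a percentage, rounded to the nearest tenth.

52.9%

Top = 632 + 88 = 720
Eligible (known) = 632 + 88 + 335 + 171 + 76 = 1302
e = 1302 / (1302 + 188) = 1302 / 1490 = 0.8738
e × U = 0.8738 × 68 = 59.42
Denom = 1302 + 59.42 = 1361.42
RR4 = 720 / 1361.42 = 0.5289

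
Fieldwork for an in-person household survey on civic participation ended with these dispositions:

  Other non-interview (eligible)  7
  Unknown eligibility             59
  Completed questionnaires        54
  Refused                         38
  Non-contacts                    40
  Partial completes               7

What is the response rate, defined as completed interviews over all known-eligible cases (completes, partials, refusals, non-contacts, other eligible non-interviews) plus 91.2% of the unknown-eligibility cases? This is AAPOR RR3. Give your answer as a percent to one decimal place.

27.0%

Top = 54
Known eligible = 54 + 7 + 38 + 40 + 7 = 146
e × U = 0.9120 × 59 = 53.81
Denom = 146 + 53.81 = 199.81
RR3 = 54 / 199.81 = 0.2703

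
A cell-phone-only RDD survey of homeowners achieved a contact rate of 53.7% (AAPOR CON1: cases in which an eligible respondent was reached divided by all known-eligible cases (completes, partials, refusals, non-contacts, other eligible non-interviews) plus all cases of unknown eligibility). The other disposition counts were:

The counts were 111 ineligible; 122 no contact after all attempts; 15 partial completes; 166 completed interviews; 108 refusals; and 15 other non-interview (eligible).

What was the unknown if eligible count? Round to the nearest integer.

Num = 166 + 15 + 108 + 15 = 304
CON1 = 304 / D = 0.537
D = 304 / 0.537 = 566.1
Other denominator terms total 426
unknown if eligible = 566.1 − 426 ≈ 140

140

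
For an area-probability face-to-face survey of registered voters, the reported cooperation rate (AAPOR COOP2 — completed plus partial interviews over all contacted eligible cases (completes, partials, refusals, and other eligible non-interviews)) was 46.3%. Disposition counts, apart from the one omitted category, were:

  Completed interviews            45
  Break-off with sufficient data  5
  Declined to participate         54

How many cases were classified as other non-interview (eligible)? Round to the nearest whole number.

4

Top → 45 + 5 = 50
COOP2 = 50 / D = 0.463
D = 50 / 0.463 = 108.0
Remaining denominator categories sum to 104
other non-interview (eligible) = 108.0 − 104 ≈ 4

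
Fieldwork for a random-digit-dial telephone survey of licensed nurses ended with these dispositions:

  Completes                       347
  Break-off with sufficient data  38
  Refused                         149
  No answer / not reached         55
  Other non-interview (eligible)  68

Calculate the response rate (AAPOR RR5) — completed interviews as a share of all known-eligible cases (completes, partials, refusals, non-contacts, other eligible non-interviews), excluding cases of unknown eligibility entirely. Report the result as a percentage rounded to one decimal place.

Num → 347
Denom → 347 + 38 + 149 + 55 + 68 = 657
RR5 = 347 / 657 = 0.5282

52.8%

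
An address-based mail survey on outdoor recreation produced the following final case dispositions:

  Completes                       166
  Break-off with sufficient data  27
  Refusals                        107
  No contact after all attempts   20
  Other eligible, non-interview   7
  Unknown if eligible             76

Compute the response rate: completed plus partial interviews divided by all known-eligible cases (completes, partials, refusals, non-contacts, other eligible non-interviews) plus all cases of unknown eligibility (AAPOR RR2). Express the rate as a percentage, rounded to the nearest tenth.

47.9%

Numerator = 166 + 27 = 193
Base = 166 + 27 + 107 + 20 + 7 + 76 = 403
RR2 = 193 / 403 = 0.4789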